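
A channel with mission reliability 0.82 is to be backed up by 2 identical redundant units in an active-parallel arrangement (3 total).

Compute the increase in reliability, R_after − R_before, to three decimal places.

0.174

R_before = 0.82
R_after = 1 − (1 − 0.82)^3 = 0.994
ΔR = 0.994 − 0.82 = 0.174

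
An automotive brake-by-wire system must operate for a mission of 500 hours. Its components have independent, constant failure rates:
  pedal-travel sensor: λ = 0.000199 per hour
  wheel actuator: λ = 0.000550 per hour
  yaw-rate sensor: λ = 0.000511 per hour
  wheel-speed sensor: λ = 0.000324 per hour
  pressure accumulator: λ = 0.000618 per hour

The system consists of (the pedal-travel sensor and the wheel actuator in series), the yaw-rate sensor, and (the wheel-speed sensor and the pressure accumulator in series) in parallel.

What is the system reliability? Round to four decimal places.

0.9735

R(pedal-travel sensor) = exp(−0.000199 × 500) = 0.905290
R(wheel actuator) = exp(−0.000550 × 500) = 0.759572
R(yaw-rate sensor) = exp(−0.000511 × 500) = 0.774529
R(wheel-speed sensor) = exp(−0.000324 × 500) = 0.850441
R(pressure accumulator) = exp(−0.000618 × 500) = 0.734181
Series (pedal-travel sensor and wheel actuator): 0.905290 × 0.759572 = 0.687633
Series (wheel-speed sensor and pressure accumulator): 0.850441 × 0.734181 = 0.624378
Parallel ([0.687633], yaw-rate sensor, and [0.624378]): 1 − (1 − 0.687633)(1 − 0.774529)(1 − 0.624378) = 0.9735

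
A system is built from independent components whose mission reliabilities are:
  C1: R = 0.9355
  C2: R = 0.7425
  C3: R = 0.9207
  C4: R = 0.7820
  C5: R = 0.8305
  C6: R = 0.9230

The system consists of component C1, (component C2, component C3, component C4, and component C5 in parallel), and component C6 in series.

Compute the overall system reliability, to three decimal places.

Parallel (C2, C3, C4, and C5): 1 − (1 − 0.74250)(1 − 0.92070)(1 − 0.78200)(1 − 0.83050) = 0.99925
Series (C1, [0.99925], and C6): 0.93550 × 0.99925 × 0.92300 = 0.863

0.863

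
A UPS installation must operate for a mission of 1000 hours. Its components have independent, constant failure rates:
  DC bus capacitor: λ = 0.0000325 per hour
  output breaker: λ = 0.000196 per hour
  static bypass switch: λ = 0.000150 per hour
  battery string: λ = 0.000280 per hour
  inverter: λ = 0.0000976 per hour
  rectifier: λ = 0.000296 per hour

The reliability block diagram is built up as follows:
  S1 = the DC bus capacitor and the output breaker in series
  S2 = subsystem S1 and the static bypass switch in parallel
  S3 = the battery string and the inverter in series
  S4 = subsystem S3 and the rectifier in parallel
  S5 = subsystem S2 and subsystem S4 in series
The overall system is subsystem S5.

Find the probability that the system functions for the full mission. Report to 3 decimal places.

R(DC bus capacitor) = exp(−0.0000325 × 1000) = 0.96802
R(output breaker) = exp(−0.000196 × 1000) = 0.82201
R(static bypass switch) = exp(−0.000150 × 1000) = 0.86071
R(battery string) = exp(−0.000280 × 1000) = 0.75578
R(inverter) = exp(−0.0000976 × 1000) = 0.90701
R(rectifier) = exp(−0.000296 × 1000) = 0.74379
Series (DC bus capacitor and output breaker): 0.96802 × 0.82201 = 0.79572
Parallel ([0.79572] and static bypass switch): 1 − (1 − 0.79572)(1 − 0.86071) = 0.97155
Series (battery string and inverter): 0.75578 × 0.90701 = 0.68550
Parallel ([0.68550] and rectifier): 1 − (1 − 0.68550)(1 − 0.74379) = 0.91942
Series ([0.97155] and [0.91942]): 0.97155 × 0.91942 = 0.893

0.893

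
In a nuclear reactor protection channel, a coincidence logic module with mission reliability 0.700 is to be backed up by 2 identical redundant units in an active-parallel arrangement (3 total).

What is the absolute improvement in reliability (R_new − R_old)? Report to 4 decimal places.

R_before = 0.700
R_after = 1 − (1 − 0.700)^3 = 0.9730
ΔR = 0.9730 − 0.700 = 0.2730

0.2730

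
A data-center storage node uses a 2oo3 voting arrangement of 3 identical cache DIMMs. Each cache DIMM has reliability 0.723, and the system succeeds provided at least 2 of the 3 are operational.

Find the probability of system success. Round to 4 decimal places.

0.8123

R = Σ_{i=2}^{3} C(3,i) p^i (1−p)^{3−i} with p = 0.723
C(3,2)·0.723^2·0.277^1 = 0.434388
C(3,3)·0.723^3·0.277^0 = 0.377933
Sum = 0.8123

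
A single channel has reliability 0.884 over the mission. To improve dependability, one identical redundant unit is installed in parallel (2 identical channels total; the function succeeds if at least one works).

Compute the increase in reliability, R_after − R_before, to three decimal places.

0.103

R_before = 0.884
R_after = 1 − (1 − 0.884)^2 = 0.987
ΔR = 0.987 − 0.884 = 0.103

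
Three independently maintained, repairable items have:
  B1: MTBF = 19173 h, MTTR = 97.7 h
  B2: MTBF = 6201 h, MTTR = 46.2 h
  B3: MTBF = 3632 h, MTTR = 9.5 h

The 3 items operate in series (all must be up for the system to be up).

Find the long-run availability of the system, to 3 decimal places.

A(B1) = MTBF/(MTBF+MTTR) = 19173/(19173+97.7) = 0.994930
A(B2) = MTBF/(MTBF+MTTR) = 6201/(6201+46.2) = 0.992605
A(B3) = MTBF/(MTBF+MTTR) = 3632/(3632+9.5) = 0.997391
Series availability: 0.994930 × 0.992605 × 0.997391 = 0.985

0.985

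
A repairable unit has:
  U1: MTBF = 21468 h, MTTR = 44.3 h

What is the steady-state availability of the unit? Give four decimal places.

A(U1) = MTBF/(MTBF+MTTR) = 21468/(21468+44.3) = 0.9979

0.9979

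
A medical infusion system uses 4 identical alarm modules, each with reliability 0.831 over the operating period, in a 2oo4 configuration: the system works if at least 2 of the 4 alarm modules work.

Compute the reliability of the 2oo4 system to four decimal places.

0.9831

R = Σ_{i=2}^{4} C(4,i) p^i (1−p)^{4−i} with p = 0.831
C(4,2)·0.831^2·0.169^2 = 0.118339
C(4,3)·0.831^3·0.169^1 = 0.387927
C(4,4)·0.831^4·0.169^0 = 0.476874
Sum = 0.9831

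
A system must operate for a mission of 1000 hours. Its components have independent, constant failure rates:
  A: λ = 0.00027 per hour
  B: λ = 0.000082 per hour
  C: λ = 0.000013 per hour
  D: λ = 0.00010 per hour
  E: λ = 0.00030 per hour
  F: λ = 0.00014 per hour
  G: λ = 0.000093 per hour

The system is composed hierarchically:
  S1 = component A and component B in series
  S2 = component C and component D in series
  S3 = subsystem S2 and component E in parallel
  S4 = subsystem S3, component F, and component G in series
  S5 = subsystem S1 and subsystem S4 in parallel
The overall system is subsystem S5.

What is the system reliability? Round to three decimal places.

0.932

R(A) = exp(−0.00027 × 1000) = 0.76338
R(B) = exp(−0.000082 × 1000) = 0.92127
R(C) = exp(−0.000013 × 1000) = 0.98708
R(D) = exp(−0.00010 × 1000) = 0.90484
R(E) = exp(−0.00030 × 1000) = 0.74082
R(F) = exp(−0.00014 × 1000) = 0.86936
R(G) = exp(−0.000093 × 1000) = 0.91119
Series (A and B): 0.76338 × 0.92127 = 0.70328
Series (C and D): 0.98708 × 0.90484 = 0.89315
Parallel ([0.89315] and E): 1 − (1 − 0.89315)(1 − 0.74082) = 0.97231
Series ([0.97231], F, and G): 0.97231 × 0.86936 × 0.91119 = 0.77022
Parallel ([0.70328] and [0.77022]): 1 − (1 − 0.70328)(1 − 0.77022) = 0.932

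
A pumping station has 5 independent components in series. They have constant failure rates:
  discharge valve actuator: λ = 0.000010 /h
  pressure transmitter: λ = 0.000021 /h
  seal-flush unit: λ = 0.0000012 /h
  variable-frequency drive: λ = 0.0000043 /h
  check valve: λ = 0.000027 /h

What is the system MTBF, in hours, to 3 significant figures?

Series of exponential components: λ_sys = Σ λ_i
λ_sys = 0.000010 + 0.000021 + 0.0000012 + 0.0000043 + 0.000027 = 6.3500e-05 /h
MTBF = 1 / λ_sys = 15700 h

15700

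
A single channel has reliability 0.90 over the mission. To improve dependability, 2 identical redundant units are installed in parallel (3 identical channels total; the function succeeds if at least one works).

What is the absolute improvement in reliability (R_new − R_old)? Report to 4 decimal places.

0.0990

R_before = 0.90
R_after = 1 − (1 − 0.90)^3 = 0.9990
ΔR = 0.9990 − 0.90 = 0.0990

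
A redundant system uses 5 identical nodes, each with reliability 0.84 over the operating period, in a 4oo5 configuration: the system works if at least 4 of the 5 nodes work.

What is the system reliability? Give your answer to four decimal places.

R = Σ_{i=4}^{5} C(5,i) p^i (1−p)^{5−i} with p = 0.84
C(5,4)·0.84^4·0.16^1 = 0.398297
C(5,5)·0.84^5·0.16^0 = 0.418212
Sum = 0.8165

0.8165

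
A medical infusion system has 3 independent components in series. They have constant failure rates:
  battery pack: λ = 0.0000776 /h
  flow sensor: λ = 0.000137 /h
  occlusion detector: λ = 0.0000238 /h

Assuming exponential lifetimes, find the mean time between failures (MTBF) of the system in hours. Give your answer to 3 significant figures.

4190

Series of exponential components: λ_sys = Σ λ_i
λ_sys = 0.0000776 + 0.000137 + 0.0000238 = 2.3840e-04 /h
MTBF = 1 / λ_sys = 4190 h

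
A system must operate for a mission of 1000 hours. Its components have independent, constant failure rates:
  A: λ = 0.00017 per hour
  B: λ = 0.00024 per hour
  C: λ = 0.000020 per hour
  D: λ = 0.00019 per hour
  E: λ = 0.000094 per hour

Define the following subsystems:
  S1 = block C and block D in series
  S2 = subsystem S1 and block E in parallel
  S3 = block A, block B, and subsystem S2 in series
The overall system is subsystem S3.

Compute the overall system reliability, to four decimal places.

R(A) = exp(−0.00017 × 1000) = 0.843665
R(B) = exp(−0.00024 × 1000) = 0.786628
R(C) = exp(−0.000020 × 1000) = 0.980199
R(D) = exp(−0.00019 × 1000) = 0.826959
R(E) = exp(−0.000094 × 1000) = 0.910283
Series (C and D): 0.980199 × 0.826959 = 0.810584
Parallel ([0.810584] and E): 1 − (1 − 0.810584)(1 − 0.910283) = 0.983006
Series (A, B, and [0.983006]): 0.843665 × 0.786628 × 0.983006 = 0.6524

0.6524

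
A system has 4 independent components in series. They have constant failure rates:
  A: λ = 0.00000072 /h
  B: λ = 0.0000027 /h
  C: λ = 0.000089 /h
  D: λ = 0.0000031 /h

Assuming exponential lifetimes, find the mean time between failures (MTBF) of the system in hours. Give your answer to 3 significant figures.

Series of exponential components: λ_sys = Σ λ_i
λ_sys = 0.00000072 + 0.0000027 + 0.000089 + 0.0000031 = 9.5520e-05 /h
MTBF = 1 / λ_sys = 10500 h

10500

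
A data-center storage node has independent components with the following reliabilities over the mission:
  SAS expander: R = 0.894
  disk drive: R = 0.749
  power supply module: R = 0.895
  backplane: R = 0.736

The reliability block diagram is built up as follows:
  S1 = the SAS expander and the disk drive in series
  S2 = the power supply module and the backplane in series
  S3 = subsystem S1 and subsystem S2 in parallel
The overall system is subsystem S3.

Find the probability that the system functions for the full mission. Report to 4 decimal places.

Series (SAS expander and disk drive): 0.894000 × 0.749000 = 0.669606
Series (power supply module and backplane): 0.895000 × 0.736000 = 0.658720
Parallel ([0.669606] and [0.658720]): 1 − (1 − 0.669606)(1 − 0.658720) = 0.8872

0.8872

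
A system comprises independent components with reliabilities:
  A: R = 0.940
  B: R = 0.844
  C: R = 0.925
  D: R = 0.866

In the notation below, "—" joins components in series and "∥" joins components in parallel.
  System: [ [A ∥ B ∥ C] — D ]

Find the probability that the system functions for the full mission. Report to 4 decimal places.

Parallel (A, B, and C): 1 − (1 − 0.940000)(1 − 0.844000)(1 − 0.925000) = 0.999298
Series ([0.999298] and D): 0.999298 × 0.866000 = 0.8654

0.8654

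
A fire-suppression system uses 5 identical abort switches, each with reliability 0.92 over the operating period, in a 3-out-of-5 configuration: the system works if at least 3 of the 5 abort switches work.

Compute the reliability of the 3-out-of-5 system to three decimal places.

R = Σ_{i=3}^{5} C(5,i) p^i (1−p)^{5−i} with p = 0.92
C(5,3)·0.92^3·0.08^2 = 0.04984
C(5,4)·0.92^4·0.08^1 = 0.28656
C(5,5)·0.92^5·0.08^0 = 0.65908
Sum = 0.995

0.995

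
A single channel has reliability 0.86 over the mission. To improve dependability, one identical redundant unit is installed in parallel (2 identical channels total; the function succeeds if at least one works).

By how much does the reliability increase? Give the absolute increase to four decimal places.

0.1204

R_before = 0.86
R_after = 1 − (1 − 0.86)^2 = 0.9804
ΔR = 0.9804 − 0.86 = 0.1204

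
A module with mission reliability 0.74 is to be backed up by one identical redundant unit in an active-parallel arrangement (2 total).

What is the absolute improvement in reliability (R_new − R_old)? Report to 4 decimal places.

R_before = 0.74
R_after = 1 − (1 − 0.74)^2 = 0.9324
ΔR = 0.9324 − 0.74 = 0.1924

0.1924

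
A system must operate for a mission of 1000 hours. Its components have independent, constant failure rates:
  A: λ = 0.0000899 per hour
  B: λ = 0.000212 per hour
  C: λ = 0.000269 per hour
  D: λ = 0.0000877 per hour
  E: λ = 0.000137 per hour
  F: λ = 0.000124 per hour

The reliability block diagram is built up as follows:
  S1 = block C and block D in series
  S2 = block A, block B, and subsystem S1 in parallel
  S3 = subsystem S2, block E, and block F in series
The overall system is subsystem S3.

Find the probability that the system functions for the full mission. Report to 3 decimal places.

0.766

R(A) = exp(−0.0000899 × 1000) = 0.91402
R(B) = exp(−0.000212 × 1000) = 0.80896
R(C) = exp(−0.000269 × 1000) = 0.76414
R(D) = exp(−0.0000877 × 1000) = 0.91604
R(E) = exp(−0.000137 × 1000) = 0.87197
R(F) = exp(−0.000124 × 1000) = 0.88338
Series (C and D): 0.76414 × 0.91604 = 0.69998
Parallel (A, B, and [0.69998]): 1 − (1 − 0.91402)(1 − 0.80896)(1 − 0.69998) = 0.99507
Series ([0.99507], E, and F): 0.99507 × 0.87197 × 0.88338 = 0.766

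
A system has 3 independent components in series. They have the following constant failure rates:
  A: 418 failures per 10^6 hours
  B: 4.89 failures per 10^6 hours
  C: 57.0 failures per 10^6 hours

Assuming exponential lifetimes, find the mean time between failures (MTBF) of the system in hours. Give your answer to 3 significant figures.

2080

Series of exponential components: λ_sys = Σ λ_i
λ_sys = 0.000418 + 0.00000489 + 0.0000570 = 4.7989e-04 /h
MTBF = 1 / λ_sys = 2080 h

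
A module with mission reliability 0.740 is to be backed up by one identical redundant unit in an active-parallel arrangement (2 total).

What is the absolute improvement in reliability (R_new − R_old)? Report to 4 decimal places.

0.1924

R_before = 0.740
R_after = 1 − (1 − 0.740)^2 = 0.9324
ΔR = 0.9324 − 0.740 = 0.1924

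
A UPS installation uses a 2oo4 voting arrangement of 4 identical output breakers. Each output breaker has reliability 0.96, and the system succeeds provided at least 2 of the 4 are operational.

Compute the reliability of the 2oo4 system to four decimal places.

0.9998

R = Σ_{i=2}^{4} C(4,i) p^i (1−p)^{4−i} with p = 0.96
C(4,2)·0.96^2·0.04^2 = 0.008847
C(4,3)·0.96^3·0.04^1 = 0.141558
C(4,4)·0.96^4·0.04^0 = 0.849347
Sum = 0.9998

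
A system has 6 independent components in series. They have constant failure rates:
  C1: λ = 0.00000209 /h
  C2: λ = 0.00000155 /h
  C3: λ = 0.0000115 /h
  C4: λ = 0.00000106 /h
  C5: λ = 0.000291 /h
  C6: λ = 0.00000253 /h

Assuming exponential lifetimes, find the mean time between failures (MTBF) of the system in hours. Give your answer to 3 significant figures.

3230

Series of exponential components: λ_sys = Σ λ_i
λ_sys = 0.00000209 + 0.00000155 + 0.0000115 + 0.00000106 + 0.000291 + 0.00000253 = 3.0973e-04 /h
MTBF = 1 / λ_sys = 3230 h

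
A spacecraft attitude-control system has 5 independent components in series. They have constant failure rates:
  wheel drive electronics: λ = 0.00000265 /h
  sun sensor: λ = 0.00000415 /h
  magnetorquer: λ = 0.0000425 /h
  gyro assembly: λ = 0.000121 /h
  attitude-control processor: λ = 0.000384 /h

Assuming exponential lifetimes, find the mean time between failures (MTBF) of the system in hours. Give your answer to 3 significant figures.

1800

Series of exponential components: λ_sys = Σ λ_i
λ_sys = 0.00000265 + 0.00000415 + 0.0000425 + 0.000121 + 0.000384 = 5.5430e-04 /h
MTBF = 1 / λ_sys = 1800 h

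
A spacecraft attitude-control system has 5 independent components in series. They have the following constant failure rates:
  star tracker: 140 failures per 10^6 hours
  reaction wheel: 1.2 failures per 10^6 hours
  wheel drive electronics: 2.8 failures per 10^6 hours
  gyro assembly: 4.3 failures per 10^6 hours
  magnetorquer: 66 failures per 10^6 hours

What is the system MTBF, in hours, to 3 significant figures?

4670

Series of exponential components: λ_sys = Σ λ_i
λ_sys = 0.00014 + 0.0000012 + 0.0000028 + 0.0000043 + 0.000066 = 2.1430e-04 /h
MTBF = 1 / λ_sys = 4670 h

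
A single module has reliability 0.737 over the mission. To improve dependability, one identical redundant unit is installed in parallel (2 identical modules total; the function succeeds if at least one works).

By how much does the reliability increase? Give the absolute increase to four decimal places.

0.1938

R_before = 0.737
R_after = 1 − (1 − 0.737)^2 = 0.9308
ΔR = 0.9308 − 0.737 = 0.1938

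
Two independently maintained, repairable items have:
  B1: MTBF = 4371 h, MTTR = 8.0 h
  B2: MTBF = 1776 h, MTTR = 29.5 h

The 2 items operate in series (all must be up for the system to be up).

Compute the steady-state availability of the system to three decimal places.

A(B1) = MTBF/(MTBF+MTTR) = 4371/(4371+8.0) = 0.998173
A(B2) = MTBF/(MTBF+MTTR) = 1776/(1776+29.5) = 0.983661
Series availability: 0.998173 × 0.983661 = 0.982

0.982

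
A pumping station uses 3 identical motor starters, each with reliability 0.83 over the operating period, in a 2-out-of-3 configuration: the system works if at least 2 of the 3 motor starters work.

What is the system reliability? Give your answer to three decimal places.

0.923

R = Σ_{i=2}^{3} C(3,i) p^i (1−p)^{3−i} with p = 0.83
C(3,2)·0.83^2·0.17^1 = 0.35134
C(3,3)·0.83^3·0.17^0 = 0.57179
Sum = 0.923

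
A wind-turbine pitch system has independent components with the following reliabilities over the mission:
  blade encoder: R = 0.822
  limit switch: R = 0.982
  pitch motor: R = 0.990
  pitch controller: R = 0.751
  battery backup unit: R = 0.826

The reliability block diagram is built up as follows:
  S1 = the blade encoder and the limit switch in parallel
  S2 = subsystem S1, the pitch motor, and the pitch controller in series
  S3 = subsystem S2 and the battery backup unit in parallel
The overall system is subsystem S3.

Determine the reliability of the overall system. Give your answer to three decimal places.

Parallel (blade encoder and limit switch): 1 − (1 − 0.82200)(1 − 0.98200) = 0.99680
Series ([0.99680], pitch motor, and pitch controller): 0.99680 × 0.99000 × 0.75100 = 0.74111
Parallel ([0.74111] and battery backup unit): 1 − (1 − 0.74111)(1 − 0.82600) = 0.955

0.955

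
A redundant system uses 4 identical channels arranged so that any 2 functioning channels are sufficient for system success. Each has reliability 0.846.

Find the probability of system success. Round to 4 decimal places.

0.9871

R = Σ_{i=2}^{4} C(4,i) p^i (1−p)^{4−i} with p = 0.846
C(4,2)·0.846^2·0.154^2 = 0.101844
C(4,3)·0.846^3·0.154^1 = 0.372985
C(4,4)·0.846^4·0.154^0 = 0.512249
Sum = 0.9871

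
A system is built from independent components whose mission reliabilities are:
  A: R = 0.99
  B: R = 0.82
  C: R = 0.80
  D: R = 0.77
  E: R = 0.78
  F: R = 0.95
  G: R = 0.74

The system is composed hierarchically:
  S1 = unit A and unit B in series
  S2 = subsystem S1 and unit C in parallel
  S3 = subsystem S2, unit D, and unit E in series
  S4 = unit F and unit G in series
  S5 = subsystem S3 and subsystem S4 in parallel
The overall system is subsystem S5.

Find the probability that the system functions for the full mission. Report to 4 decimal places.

0.8747

Series (A and B): 0.990000 × 0.820000 = 0.811800
Parallel ([0.811800] and C): 1 − (1 − 0.811800)(1 − 0.800000) = 0.962360
Series ([0.962360], D, and E): 0.962360 × 0.770000 × 0.780000 = 0.577993
Series (F and G): 0.950000 × 0.740000 = 0.703000
Parallel ([0.577993] and [0.703000]): 1 − (1 − 0.577993)(1 − 0.703000) = 0.8747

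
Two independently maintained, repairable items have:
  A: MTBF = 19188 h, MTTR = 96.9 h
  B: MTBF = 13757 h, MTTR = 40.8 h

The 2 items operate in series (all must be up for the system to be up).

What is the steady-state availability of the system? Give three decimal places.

A(A) = MTBF/(MTBF+MTTR) = 19188/(19188+96.9) = 0.994975
A(B) = MTBF/(MTBF+MTTR) = 13757/(13757+40.8) = 0.997043
Series availability: 0.994975 × 0.997043 = 0.992

0.992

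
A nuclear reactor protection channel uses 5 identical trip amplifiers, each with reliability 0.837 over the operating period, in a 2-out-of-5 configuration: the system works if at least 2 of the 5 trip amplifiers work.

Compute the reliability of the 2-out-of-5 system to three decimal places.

0.997

R = Σ_{i=2}^{5} C(5,i) p^i (1−p)^{5−i} with p = 0.837
C(5,2)·0.837^2·0.163^3 = 0.03034
C(5,3)·0.837^3·0.163^2 = 0.15579
C(5,4)·0.837^4·0.163^1 = 0.40000
C(5,5)·0.837^5·0.163^0 = 0.41080
Sum = 0.997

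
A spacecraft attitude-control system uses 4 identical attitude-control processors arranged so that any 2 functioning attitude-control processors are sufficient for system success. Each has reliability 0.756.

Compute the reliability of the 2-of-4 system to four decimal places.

0.9525

R = Σ_{i=2}^{4} C(4,i) p^i (1−p)^{4−i} with p = 0.756
C(4,2)·0.756^2·0.244^2 = 0.204162
C(4,3)·0.756^3·0.244^1 = 0.421711
C(4,4)·0.756^4·0.244^0 = 0.326653
Sum = 0.9525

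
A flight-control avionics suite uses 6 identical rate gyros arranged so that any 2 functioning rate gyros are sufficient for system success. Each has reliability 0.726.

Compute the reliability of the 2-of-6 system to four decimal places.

R = Σ_{i=2}^{6} C(6,i) p^i (1−p)^{6−i} with p = 0.726
C(6,2)·0.726^2·0.274^4 = 0.044562
C(6,3)·0.726^3·0.274^3 = 0.157431
C(6,4)·0.726^4·0.274^2 = 0.312852
C(6,5)·0.726^5·0.274^1 = 0.331577
C(6,6)·0.726^6·0.274^0 = 0.146427
Sum = 0.9928

0.9928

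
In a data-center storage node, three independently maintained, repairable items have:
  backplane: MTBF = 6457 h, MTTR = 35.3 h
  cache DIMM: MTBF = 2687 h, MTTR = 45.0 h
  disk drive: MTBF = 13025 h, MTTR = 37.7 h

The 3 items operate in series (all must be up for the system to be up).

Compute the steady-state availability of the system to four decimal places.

0.9754

A(backplane) = MTBF/(MTBF+MTTR) = 6457/(6457+35.3) = 0.994563
A(cache DIMM) = MTBF/(MTBF+MTTR) = 2687/(2687+45.0) = 0.983529
A(disk drive) = MTBF/(MTBF+MTTR) = 13025/(13025+37.7) = 0.997114
Series availability: 0.994563 × 0.983529 × 0.997114 = 0.9754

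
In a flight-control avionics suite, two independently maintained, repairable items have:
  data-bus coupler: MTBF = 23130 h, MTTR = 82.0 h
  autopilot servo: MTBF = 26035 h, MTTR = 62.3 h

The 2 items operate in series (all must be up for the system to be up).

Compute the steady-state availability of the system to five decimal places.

A(data-bus coupler) = MTBF/(MTBF+MTTR) = 23130/(23130+82.0) = 0.996467
A(autopilot servo) = MTBF/(MTBF+MTTR) = 26035/(26035+62.3) = 0.997613
Series availability: 0.996467 × 0.997613 = 0.99409

0.99409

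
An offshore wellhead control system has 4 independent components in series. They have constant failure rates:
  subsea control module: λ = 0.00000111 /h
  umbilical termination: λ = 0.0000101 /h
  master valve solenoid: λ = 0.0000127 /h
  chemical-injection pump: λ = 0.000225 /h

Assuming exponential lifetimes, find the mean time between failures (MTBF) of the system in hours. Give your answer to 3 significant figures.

Series of exponential components: λ_sys = Σ λ_i
λ_sys = 0.00000111 + 0.0000101 + 0.0000127 + 0.000225 = 2.4891e-04 /h
MTBF = 1 / λ_sys = 4020 h

4020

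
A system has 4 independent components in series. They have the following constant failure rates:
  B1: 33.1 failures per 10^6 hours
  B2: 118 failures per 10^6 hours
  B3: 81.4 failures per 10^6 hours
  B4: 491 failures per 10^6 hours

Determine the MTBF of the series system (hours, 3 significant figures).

Series of exponential components: λ_sys = Σ λ_i
λ_sys = 0.0000331 + 0.000118 + 0.0000814 + 0.000491 = 7.2350e-04 /h
MTBF = 1 / λ_sys = 1380 h

1380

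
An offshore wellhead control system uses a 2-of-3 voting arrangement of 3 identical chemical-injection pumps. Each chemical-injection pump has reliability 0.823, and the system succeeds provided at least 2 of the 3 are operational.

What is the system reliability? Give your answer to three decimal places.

R = Σ_{i=2}^{3} C(3,i) p^i (1−p)^{3−i} with p = 0.823
C(3,2)·0.823^2·0.177^1 = 0.35966
C(3,3)·0.823^3·0.177^0 = 0.55744
Sum = 0.917

0.917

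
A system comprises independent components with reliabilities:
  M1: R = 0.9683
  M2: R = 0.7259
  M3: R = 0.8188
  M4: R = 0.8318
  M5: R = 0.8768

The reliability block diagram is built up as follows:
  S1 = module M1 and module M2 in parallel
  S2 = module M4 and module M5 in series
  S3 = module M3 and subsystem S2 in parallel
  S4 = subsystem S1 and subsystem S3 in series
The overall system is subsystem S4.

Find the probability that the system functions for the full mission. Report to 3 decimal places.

Parallel (M1 and M2): 1 − (1 − 0.96830)(1 − 0.72590) = 0.99131
Series (M4 and M5): 0.83180 × 0.87680 = 0.72932
Parallel (M3 and [0.72932]): 1 − (1 − 0.81880)(1 − 0.72932) = 0.95095
Series ([0.99131] and [0.95095]): 0.99131 × 0.95095 = 0.943

0.943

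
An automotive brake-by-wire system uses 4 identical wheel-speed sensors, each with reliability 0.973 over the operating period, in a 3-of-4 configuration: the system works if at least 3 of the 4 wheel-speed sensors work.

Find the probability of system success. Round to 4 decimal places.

0.9958

R = Σ_{i=3}^{4} C(4,i) p^i (1−p)^{4−i} with p = 0.973
C(4,3)·0.973^3·0.027^1 = 0.099486
C(4,4)·0.973^4·0.027^0 = 0.896296
Sum = 0.9958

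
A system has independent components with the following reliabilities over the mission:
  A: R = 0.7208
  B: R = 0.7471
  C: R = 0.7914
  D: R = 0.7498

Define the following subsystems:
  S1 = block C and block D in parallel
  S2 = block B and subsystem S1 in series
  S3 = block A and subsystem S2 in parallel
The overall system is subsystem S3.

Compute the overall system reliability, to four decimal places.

0.9185

Parallel (C and D): 1 − (1 − 0.791400)(1 − 0.749800) = 0.947808
Series (B and [0.947808]): 0.747100 × 0.947808 = 0.708107
Parallel (A and [0.708107]): 1 − (1 − 0.720800)(1 − 0.708107) = 0.9185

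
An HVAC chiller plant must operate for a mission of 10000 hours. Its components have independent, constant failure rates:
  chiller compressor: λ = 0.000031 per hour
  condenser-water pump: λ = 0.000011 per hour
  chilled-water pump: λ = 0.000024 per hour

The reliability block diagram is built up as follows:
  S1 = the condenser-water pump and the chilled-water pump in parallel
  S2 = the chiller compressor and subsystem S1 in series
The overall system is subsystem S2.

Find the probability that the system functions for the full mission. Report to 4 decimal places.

R(chiller compressor) = exp(−0.000031 × 10000) = 0.733447
R(condenser-water pump) = exp(−0.000011 × 10000) = 0.895834
R(chilled-water pump) = exp(−0.000024 × 10000) = 0.786628
Parallel (condenser-water pump and chilled-water pump): 1 − (1 − 0.895834)(1 − 0.786628) = 0.977774
Series (chiller compressor and [0.977774]): 0.733447 × 0.977774 = 0.7171

0.7171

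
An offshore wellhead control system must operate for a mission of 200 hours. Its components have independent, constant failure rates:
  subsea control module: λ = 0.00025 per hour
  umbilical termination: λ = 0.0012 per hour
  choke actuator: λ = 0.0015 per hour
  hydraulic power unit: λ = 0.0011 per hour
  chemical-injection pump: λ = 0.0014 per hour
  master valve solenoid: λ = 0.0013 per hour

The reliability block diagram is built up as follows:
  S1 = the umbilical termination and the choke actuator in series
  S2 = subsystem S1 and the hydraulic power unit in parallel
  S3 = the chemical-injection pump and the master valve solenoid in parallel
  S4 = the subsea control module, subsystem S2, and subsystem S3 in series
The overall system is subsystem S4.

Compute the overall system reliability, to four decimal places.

0.8240

R(subsea control module) = exp(−0.00025 × 200) = 0.951229
R(umbilical termination) = exp(−0.0012 × 200) = 0.786628
R(choke actuator) = exp(−0.0015 × 200) = 0.740818
R(hydraulic power unit) = exp(−0.0011 × 200) = 0.802519
R(chemical-injection pump) = exp(−0.0014 × 200) = 0.755784
R(master valve solenoid) = exp(−0.0013 × 200) = 0.771052
Series (umbilical termination and choke actuator): 0.786628 × 0.740818 = 0.582748
Parallel ([0.582748] and hydraulic power unit): 1 − (1 − 0.582748)(1 − 0.802519) = 0.917601
Parallel (chemical-injection pump and master valve solenoid): 1 − (1 − 0.755784)(1 − 0.771052) = 0.944087
Series (subsea control module, [0.917601], and [0.944087]): 0.951229 × 0.917601 × 0.944087 = 0.8240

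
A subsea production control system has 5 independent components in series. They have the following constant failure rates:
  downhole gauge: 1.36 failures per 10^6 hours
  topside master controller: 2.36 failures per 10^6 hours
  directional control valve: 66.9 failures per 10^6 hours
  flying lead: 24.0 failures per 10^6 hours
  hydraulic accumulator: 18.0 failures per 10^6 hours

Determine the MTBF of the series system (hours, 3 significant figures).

8880

Series of exponential components: λ_sys = Σ λ_i
λ_sys = 0.00000136 + 0.00000236 + 0.0000669 + 0.0000240 + 0.0000180 = 1.1262e-04 /h
MTBF = 1 / λ_sys = 8880 h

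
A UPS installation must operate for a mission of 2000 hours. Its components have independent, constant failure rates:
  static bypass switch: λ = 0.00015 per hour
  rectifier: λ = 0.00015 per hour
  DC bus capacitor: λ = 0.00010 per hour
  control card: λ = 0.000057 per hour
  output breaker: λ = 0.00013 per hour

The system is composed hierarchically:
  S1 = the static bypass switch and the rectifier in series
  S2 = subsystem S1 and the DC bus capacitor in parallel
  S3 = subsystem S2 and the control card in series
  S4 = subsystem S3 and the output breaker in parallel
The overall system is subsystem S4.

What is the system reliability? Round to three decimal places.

0.959

R(static bypass switch) = exp(−0.00015 × 2000) = 0.74082
R(rectifier) = exp(−0.00015 × 2000) = 0.74082
R(DC bus capacitor) = exp(−0.00010 × 2000) = 0.81873
R(control card) = exp(−0.000057 × 2000) = 0.89226
R(output breaker) = exp(−0.00013 × 2000) = 0.77105
Series (static bypass switch and rectifier): 0.74082 × 0.74082 = 0.54881
Parallel ([0.54881] and DC bus capacitor): 1 − (1 − 0.54881)(1 − 0.81873) = 0.91821
Series ([0.91821] and control card): 0.91821 × 0.89226 = 0.81928
Parallel ([0.81928] and output breaker): 1 − (1 − 0.81928)(1 − 0.77105) = 0.959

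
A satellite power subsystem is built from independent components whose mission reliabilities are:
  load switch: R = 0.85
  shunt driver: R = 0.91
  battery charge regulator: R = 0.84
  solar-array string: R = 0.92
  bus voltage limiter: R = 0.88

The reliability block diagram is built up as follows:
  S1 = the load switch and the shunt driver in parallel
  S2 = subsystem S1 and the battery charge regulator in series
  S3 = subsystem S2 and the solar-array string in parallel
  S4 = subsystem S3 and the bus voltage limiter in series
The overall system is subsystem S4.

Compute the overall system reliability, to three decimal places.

Parallel (load switch and shunt driver): 1 − (1 − 0.85000)(1 − 0.91000) = 0.98650
Series ([0.98650] and battery charge regulator): 0.98650 × 0.84000 = 0.82866
Parallel ([0.82866] and solar-array string): 1 − (1 − 0.82866)(1 − 0.92000) = 0.98629
Series ([0.98629] and bus voltage limiter): 0.98629 × 0.88000 = 0.868

0.868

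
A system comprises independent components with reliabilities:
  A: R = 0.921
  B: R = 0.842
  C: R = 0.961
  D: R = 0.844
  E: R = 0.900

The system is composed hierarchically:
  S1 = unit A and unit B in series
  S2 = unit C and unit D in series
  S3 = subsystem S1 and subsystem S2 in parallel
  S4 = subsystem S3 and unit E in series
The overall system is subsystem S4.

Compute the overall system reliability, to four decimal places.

Series (A and B): 0.921000 × 0.842000 = 0.775482
Series (C and D): 0.961000 × 0.844000 = 0.811084
Parallel ([0.775482] and [0.811084]): 1 − (1 − 0.775482)(1 − 0.811084) = 0.957585
Series ([0.957585] and E): 0.957585 × 0.900000 = 0.8618

0.8618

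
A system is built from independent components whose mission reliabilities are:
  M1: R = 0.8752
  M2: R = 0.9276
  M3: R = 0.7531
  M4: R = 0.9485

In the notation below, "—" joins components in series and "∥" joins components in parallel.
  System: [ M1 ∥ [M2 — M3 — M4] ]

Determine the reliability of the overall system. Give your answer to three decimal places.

Series (M2, M3, and M4): 0.92760 × 0.75310 × 0.94850 = 0.66260
Parallel (M1 and [0.66260]): 1 − (1 − 0.87520)(1 − 0.66260) = 0.958

0.958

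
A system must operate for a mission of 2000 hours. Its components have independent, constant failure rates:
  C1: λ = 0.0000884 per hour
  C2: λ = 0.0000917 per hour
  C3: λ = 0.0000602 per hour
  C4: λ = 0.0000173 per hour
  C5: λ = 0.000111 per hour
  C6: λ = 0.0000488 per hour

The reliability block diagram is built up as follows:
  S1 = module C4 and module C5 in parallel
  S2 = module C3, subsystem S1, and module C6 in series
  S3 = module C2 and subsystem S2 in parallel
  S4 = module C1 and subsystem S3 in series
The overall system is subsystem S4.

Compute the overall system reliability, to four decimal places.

0.8097

R(C1) = exp(−0.0000884 × 2000) = 0.837947
R(C2) = exp(−0.0000917 × 2000) = 0.832435
R(C3) = exp(−0.0000602 × 2000) = 0.886566
R(C4) = exp(−0.0000173 × 2000) = 0.965992
R(C5) = exp(−0.000111 × 2000) = 0.800915
R(C6) = exp(−0.0000488 × 2000) = 0.907012
Parallel (C4 and C5): 1 − (1 − 0.965992)(1 − 0.800915) = 0.993230
Series (C3, [0.993230], and C6): 0.886566 × 0.993230 × 0.907012 = 0.798682
Parallel (C2 and [0.798682]): 1 − (1 − 0.832435)(1 − 0.798682) = 0.966266
Series (C1 and [0.966266]): 0.837947 × 0.966266 = 0.8097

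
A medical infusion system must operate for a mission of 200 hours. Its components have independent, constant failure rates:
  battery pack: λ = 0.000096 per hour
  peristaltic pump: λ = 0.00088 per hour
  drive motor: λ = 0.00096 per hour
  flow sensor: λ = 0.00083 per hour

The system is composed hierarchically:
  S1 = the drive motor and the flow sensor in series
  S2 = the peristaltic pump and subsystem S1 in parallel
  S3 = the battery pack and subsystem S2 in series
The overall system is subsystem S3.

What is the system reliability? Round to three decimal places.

R(battery pack) = exp(−0.000096 × 200) = 0.98098
R(peristaltic pump) = exp(−0.00088 × 200) = 0.83862
R(drive motor) = exp(−0.00096 × 200) = 0.82531
R(flow sensor) = exp(−0.00083 × 200) = 0.84705
Series (drive motor and flow sensor): 0.82531 × 0.84705 = 0.69908
Parallel (peristaltic pump and [0.69908]): 1 − (1 − 0.83862)(1 − 0.69908) = 0.95144
Series (battery pack and [0.95144]): 0.98098 × 0.95144 = 0.933

0.933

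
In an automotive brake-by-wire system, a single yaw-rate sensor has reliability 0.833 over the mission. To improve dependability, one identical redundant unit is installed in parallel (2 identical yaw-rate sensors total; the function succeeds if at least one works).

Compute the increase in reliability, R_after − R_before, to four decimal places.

R_before = 0.833
R_after = 1 − (1 − 0.833)^2 = 0.9721
ΔR = 0.9721 − 0.833 = 0.1391

0.1391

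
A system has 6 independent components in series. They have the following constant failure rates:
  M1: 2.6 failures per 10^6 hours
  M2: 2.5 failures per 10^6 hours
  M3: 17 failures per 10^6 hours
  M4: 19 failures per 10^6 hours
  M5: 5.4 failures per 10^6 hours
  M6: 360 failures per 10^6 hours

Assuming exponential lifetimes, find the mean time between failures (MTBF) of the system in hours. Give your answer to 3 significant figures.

2460

Series of exponential components: λ_sys = Σ λ_i
λ_sys = 0.0000026 + 0.0000025 + 0.000017 + 0.000019 + 0.0000054 + 0.00036 = 4.0650e-04 /h
MTBF = 1 / λ_sys = 2460 h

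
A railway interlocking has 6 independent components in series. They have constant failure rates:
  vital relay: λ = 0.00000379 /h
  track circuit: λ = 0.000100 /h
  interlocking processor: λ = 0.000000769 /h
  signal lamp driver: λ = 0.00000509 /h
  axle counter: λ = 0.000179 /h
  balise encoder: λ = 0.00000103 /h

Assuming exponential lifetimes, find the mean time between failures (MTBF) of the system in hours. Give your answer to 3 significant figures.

3450

Series of exponential components: λ_sys = Σ λ_i
λ_sys = 0.00000379 + 0.000100 + 0.000000769 + 0.00000509 + 0.000179 + 0.00000103 = 2.8968e-04 /h
MTBF = 1 / λ_sys = 3450 h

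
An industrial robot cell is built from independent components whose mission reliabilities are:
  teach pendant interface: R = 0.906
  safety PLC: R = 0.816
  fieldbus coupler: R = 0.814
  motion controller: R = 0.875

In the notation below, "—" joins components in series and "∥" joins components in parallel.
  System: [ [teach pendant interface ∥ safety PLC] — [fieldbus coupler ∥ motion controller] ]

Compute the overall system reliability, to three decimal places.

0.960

Parallel (teach pendant interface and safety PLC): 1 − (1 − 0.90600)(1 − 0.81600) = 0.98270
Parallel (fieldbus coupler and motion controller): 1 − (1 − 0.81400)(1 − 0.87500) = 0.97675
Series ([0.98270] and [0.97675]): 0.98270 × 0.97675 = 0.960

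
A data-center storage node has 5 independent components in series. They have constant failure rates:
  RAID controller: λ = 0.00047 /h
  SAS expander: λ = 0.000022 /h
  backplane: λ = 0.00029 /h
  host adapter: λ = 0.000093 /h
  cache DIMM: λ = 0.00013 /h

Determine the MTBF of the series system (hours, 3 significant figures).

Series of exponential components: λ_sys = Σ λ_i
λ_sys = 0.00047 + 0.000022 + 0.00029 + 0.000093 + 0.00013 = 1.0050e-03 /h
MTBF = 1 / λ_sys = 995 h

995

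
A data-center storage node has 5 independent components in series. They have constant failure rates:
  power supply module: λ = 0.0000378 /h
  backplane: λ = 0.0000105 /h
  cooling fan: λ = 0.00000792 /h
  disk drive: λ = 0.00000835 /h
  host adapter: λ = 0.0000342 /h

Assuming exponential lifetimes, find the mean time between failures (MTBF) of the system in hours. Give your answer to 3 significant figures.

Series of exponential components: λ_sys = Σ λ_i
λ_sys = 0.0000378 + 0.0000105 + 0.00000792 + 0.00000835 + 0.0000342 = 9.8770e-05 /h
MTBF = 1 / λ_sys = 10100 h

10100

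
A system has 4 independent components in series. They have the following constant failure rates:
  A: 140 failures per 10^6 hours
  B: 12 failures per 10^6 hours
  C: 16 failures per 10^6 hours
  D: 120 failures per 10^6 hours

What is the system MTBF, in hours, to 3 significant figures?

3470

Series of exponential components: λ_sys = Σ λ_i
λ_sys = 0.00014 + 0.000012 + 0.000016 + 0.00012 = 2.8800e-04 /h
MTBF = 1 / λ_sys = 3470 h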